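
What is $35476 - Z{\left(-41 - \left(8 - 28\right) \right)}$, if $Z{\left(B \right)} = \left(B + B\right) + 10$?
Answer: $35508$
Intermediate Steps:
$Z{\left(B \right)} = 10 + 2 B$ ($Z{\left(B \right)} = 2 B + 10 = 10 + 2 B$)
$35476 - Z{\left(-41 - \left(8 - 28\right) \right)} = 35476 - \left(10 + 2 \left(-41 - \left(8 - 28\right)\right)\right) = 35476 - \left(10 + 2 \left(-41 - -20\right)\right) = 35476 - \left(10 + 2 \left(-41 + 20\right)\right) = 35476 - \left(10 + 2 \left(-21\right)\right) = 35476 - \left(10 - 42\right) = 35476 - -32 = 35476 + 32 = 35508$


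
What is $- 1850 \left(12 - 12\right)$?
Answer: $0$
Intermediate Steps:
$- 1850 \left(12 - 12\right) = \left(-1850\right) 0 = 0$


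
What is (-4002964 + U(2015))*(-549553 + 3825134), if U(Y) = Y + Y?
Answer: -13098832230654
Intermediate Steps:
U(Y) = 2*Y
(-4002964 + U(2015))*(-549553 + 3825134) = (-4002964 + 2*2015)*(-549553 + 3825134) = (-4002964 + 4030)*3275581 = -3998934*3275581 = -13098832230654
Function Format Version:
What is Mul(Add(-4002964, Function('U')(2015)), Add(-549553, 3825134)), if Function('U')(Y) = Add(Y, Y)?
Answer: -13098832230654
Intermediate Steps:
Function('U')(Y) = Mul(2, Y)
Mul(Add(-4002964, Function('U')(2015)), Add(-549553, 3825134)) = Mul(Add(-4002964, Mul(2, 2015)), Add(-549553, 3825134)) = Mul(Add(-4002964, 4030), 3275581) = Mul(-3998934, 3275581) = -13098832230654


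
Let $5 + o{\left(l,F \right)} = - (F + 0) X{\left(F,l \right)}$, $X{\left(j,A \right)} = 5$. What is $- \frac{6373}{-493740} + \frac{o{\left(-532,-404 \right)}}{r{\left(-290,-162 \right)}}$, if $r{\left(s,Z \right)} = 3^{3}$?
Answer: $\frac{110562019}{1481220} \approx 74.643$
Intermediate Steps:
$r{\left(s,Z \right)} = 27$
$o{\left(l,F \right)} = -5 - 5 F$ ($o{\left(l,F \right)} = -5 + - (F + 0) 5 = -5 + - F 5 = -5 - 5 F$)
$- \frac{6373}{-493740} + \frac{o{\left(-532,-404 \right)}}{r{\left(-290,-162 \right)}} = - \frac{6373}{-493740} + \frac{-5 - -2020}{27} = \left(-6373\right) \left(- \frac{1}{493740}\right) + \left(-5 + 2020\right) \frac{1}{27} = \frac{6373}{493740} + 2015 \cdot \frac{1}{27} = \frac{6373}{493740} + \frac{2015}{27} = \frac{110562019}{1481220}$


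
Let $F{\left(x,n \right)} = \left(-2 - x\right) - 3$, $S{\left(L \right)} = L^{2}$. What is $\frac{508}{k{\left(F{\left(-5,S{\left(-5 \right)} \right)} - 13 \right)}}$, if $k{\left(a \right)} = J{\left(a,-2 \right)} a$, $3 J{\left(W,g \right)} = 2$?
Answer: $- \frac{762}{13} \approx -58.615$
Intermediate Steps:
$J{\left(W,g \right)} = \frac{2}{3}$ ($J{\left(W,g \right)} = \frac{1}{3} \cdot 2 = \frac{2}{3}$)
$F{\left(x,n \right)} = -5 - x$ ($F{\left(x,n \right)} = \left(-2 - x\right) - 3 = -5 - x$)
$k{\left(a \right)} = \frac{2 a}{3}$
$\frac{508}{k{\left(F{\left(-5,S{\left(-5 \right)} \right)} - 13 \right)}} = \frac{508}{\frac{2}{3} \left(\left(-5 - -5\right) - 13\right)} = \frac{508}{\frac{2}{3} \left(\left(-5 + 5\right) - 13\right)} = \frac{508}{\frac{2}{3} \left(0 - 13\right)} = \frac{508}{\frac{2}{3} \left(-13\right)} = \frac{508}{- \frac{26}{3}} = 508 \left(- \frac{3}{26}\right) = - \frac{762}{13}$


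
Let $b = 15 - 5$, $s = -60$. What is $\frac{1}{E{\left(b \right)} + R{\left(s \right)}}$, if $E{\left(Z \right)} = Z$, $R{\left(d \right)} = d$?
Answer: $- \frac{1}{50} \approx -0.02$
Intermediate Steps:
$b = 10$
$\frac{1}{E{\left(b \right)} + R{\left(s \right)}} = \frac{1}{10 - 60} = \frac{1}{-50} = - \frac{1}{50}$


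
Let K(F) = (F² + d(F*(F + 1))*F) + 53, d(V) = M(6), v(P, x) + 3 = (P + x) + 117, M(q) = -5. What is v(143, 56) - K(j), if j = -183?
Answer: -34144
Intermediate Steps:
v(P, x) = 114 + P + x (v(P, x) = -3 + ((P + x) + 117) = -3 + (117 + P + x) = 114 + P + x)
d(V) = -5
K(F) = 53 + F² - 5*F (K(F) = (F² - 5*F) + 53 = 53 + F² - 5*F)
v(143, 56) - K(j) = (114 + 143 + 56) - (53 + (-183)² - 5*(-183)) = 313 - (53 + 33489 + 915) = 313 - 1*34457 = 313 - 34457 = -34144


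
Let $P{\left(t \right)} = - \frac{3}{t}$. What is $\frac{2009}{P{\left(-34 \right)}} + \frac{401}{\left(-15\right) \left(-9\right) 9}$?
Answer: $\frac{27664331}{1215} \approx 22769.0$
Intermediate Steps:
$\frac{2009}{P{\left(-34 \right)}} + \frac{401}{\left(-15\right) \left(-9\right) 9} = \frac{2009}{\left(-3\right) \frac{1}{-34}} + \frac{401}{\left(-15\right) \left(-9\right) 9} = \frac{2009}{\left(-3\right) \left(- \frac{1}{34}\right)} + \frac{401}{135 \cdot 9} = \frac{2009}{\frac{3}{34}} + \frac{401}{1215} = 2009 \cdot \frac{34}{3} + 401 \cdot \frac{1}{1215} = \frac{68306}{3} + \frac{401}{1215} = \frac{27664331}{1215}$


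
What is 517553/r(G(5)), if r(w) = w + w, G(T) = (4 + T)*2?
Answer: 517553/36 ≈ 14376.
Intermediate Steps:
G(T) = 8 + 2*T
r(w) = 2*w
517553/r(G(5)) = 517553/((2*(8 + 2*5))) = 517553/((2*(8 + 10))) = 517553/((2*18)) = 517553/36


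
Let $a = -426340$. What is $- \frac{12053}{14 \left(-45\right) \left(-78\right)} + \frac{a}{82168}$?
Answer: $- \frac{2742589813}{504716940} \approx -5.4339$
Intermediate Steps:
$- \frac{12053}{14 \left(-45\right) \left(-78\right)} + \frac{a}{82168} = - \frac{12053}{14 \left(-45\right) \left(-78\right)} - \frac{426340}{82168} = - \frac{12053}{\left(-630\right) \left(-78\right)} - \frac{106585}{20542} = - \frac{12053}{49140} - \frac{106585}{20542} = - \frac{2742589813}{504716940}$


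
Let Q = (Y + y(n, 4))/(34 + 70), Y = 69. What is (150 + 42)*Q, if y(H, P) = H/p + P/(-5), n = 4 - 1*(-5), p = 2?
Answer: 8724/65 ≈ 134.22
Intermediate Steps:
n = 9 (n = 4 + 5 = 9)
y(H, P) = H/2 - P/5 (y(H, P) = H/2 + P/(-5) = H*(1/2) + P*(-1/5) = H/2 - P/5)
Q = 727/1040 (Q = (69 + ((1/2)*9 - 1/5*4))/(34 + 70) = (69 + (9/2 - 4/5))/104 = (69 + 37/10)*(1/104) = (727/10)*(1/104) = 727/1040 ≈ 0.69904)
(150 + 42)*Q = (150 + 42)*(727/1040) = 192*(727/1040) = 8724/65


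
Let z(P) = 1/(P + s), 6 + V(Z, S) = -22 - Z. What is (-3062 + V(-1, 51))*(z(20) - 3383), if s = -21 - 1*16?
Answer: 177654568/17 ≈ 1.0450e+7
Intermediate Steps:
s = -37 (s = -21 - 16 = -37)
V(Z, S) = -28 - Z (V(Z, S) = -6 + (-22 - Z) = -28 - Z)
z(P) = 1/(-37 + P) (z(P) = 1/(P - 37) = 1/(-37 + P))
(-3062 + V(-1, 51))*(z(20) - 3383) = (-3062 + (-28 - 1*(-1)))*(1/(-37 + 20) - 3383) = (-3062 + (-28 + 1))*(1/(-17) - 3383) = (-3062 - 27)*(-1/17 - 3383) = -3089*(-57512/17) = 177654568/17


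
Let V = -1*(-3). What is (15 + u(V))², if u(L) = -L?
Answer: 144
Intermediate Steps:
V = 3
(15 + u(V))² = (15 - 1*3)² = (15 - 3)² = 12² = 144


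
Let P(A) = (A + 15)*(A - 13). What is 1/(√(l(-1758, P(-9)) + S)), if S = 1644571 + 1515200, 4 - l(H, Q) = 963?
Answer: √789703/1579406 ≈ 0.00056265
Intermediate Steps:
P(A) = (-13 + A)*(15 + A) (P(A) = (15 + A)*(-13 + A) = (-13 + A)*(15 + A))
l(H, Q) = -959 (l(H, Q) = 4 - 1*963 = 4 - 963 = -959)
S = 3159771
1/(√(l(-1758, P(-9)) + S)) = 1/(√(-959 + 3159771)) = 1/(√3158812) = 1/(2*√789703) = √789703/1579406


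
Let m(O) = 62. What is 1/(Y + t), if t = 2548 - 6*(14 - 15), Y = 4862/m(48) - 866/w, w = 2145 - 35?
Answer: 32705/86079852 ≈ 0.00037994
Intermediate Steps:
w = 2110
Y = 2551282/32705 (Y = 4862/62 - 866/2110 = 4862*(1/62) - 866*1/2110 = 2431/31 - 433/1055 = 2551282/32705 ≈ 78.009)
t = 2554 (t = 2548 - 6*(-1) = 2548 + 6 = 2554)
1/(Y + t) = 1/(2551282/32705 + 2554) = 1/(86079852/32705) = 32705/86079852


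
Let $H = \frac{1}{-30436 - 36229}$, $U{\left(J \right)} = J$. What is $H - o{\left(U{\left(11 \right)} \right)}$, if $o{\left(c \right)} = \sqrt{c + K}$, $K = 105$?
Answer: $- \frac{1}{66665} - 2 \sqrt{29} \approx -10.77$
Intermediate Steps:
$o{\left(c \right)} = \sqrt{105 + c}$ ($o{\left(c \right)} = \sqrt{c + 105} = \sqrt{105 + c}$)
$H = - \frac{1}{66665}$ ($H = \frac{1}{-66665} = - \frac{1}{66665} \approx -1.5 \cdot 10^{-5}$)
$H - o{\left(U{\left(11 \right)} \right)} = - \frac{1}{66665} - \sqrt{105 + 11} = - \frac{1}{66665} - \sqrt{116} = - \frac{1}{66665} - 2 \sqrt{29}$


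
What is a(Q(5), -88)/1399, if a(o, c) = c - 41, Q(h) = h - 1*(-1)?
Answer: -129/1399 ≈ -0.092209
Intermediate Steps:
Q(h) = 1 + h (Q(h) = h + 1 = 1 + h)
a(o, c) = -41 + c
a(Q(5), -88)/1399 = (-41 - 88)/1399 = -129*1/1399 = -129/1399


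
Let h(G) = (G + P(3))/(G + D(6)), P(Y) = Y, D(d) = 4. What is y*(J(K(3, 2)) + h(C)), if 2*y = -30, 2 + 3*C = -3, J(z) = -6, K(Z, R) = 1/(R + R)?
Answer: 570/7 ≈ 81.429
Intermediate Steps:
K(Z, R) = 1/(2*R)
C = -5/3 (C = -⅔ + (⅓)*(-3) = -⅔ - 1 = -5/3 ≈ -1.6667)
y = -15 (y = (½)*(-30) = -15)
h(G) = (3 + G)/(4 + G) (h(G) = (G + 3)/(G + 4) = (3 + G)/(4 + G))
y*(J(K(3, 2)) + h(C)) = -15*(-6 + (3 - 5/3)/(4 - 5/3)) = -15*(-6 + (4/3)/(7/3)) = -15*(-6 + (3/7)*(4/3)) = -15*(-6 + 4/7) = -15*(-38/7) = 570/7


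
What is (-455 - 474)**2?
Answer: 863041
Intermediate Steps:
(-455 - 474)**2 = (-929)**2 = 863041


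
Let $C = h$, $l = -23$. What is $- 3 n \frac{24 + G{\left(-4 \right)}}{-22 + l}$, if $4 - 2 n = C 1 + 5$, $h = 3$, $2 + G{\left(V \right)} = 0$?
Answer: $- \frac{44}{15} \approx -2.9333$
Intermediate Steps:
$G{\left(V \right)} = -2$ ($G{\left(V \right)} = -2 + 0 = -2$)
$C = 3$
$n = -2$ ($n = 2 - \frac{3 \cdot 1 + 5}{2} = 2 - \frac{3 + 5}{2} = 2 - 4 = -2$)
$- 3 n \frac{24 + G{\left(-4 \right)}}{-22 + l} = \left(-3\right) \left(-2\right) \frac{24 - 2}{-22 - 23} = 6 \frac{22}{-45} = 6 \cdot 22 \left(- \frac{1}{45}\right) = 6 \left(- \frac{22}{45}\right) = - \frac{44}{15}$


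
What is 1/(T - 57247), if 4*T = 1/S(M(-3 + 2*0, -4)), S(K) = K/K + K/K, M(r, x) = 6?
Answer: -8/457975 ≈ -1.7468e-5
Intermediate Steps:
S(K) = 2 (S(K) = 1 + 1 = 2)
T = 1/8 (T = (1/4)/2 = (1/4)*(1/2) = 1/8 ≈ 0.12500)
1/(T - 57247) = 1/(1/8 - 57247) = 1/(-457975/8) = -8/457975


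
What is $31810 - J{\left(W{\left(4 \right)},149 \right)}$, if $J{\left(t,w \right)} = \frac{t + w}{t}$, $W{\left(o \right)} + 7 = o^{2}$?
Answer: $\frac{286132}{9} \approx 31792.0$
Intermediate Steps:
$W{\left(o \right)} = -7 + o^{2}$
$J{\left(t,w \right)} = \frac{t + w}{t}$
$31810 - J{\left(W{\left(4 \right)},149 \right)} = 31810 - \frac{\left(-7 + 4^{2}\right) + 149}{-7 + 4^{2}} = 31810 - \frac{\left(-7 + 16\right) + 149}{-7 + 16} = 31810 - \frac{9 + 149}{9} = 31810 - \frac{1}{9} \cdot 158 = 31810 - \frac{158}{9} = \frac{286132}{9}$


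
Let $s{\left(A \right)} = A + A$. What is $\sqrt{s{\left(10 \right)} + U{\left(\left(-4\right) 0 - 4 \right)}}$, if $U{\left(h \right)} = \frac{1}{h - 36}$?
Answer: $\frac{\sqrt{7990}}{20} \approx 4.4693$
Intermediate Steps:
$U{\left(h \right)} = \frac{1}{-36 + h}$
$s{\left(A \right)} = 2 A$
$\sqrt{s{\left(10 \right)} + U{\left(\left(-4\right) 0 - 4 \right)}} = \sqrt{2 \cdot 10 + \frac{1}{-36 - 4}} = \sqrt{20 + \frac{1}{-36 + \left(0 - 4\right)}} = \sqrt{20 + \frac{1}{-36 - 4}} = \sqrt{20 + \frac{1}{-40}} = \sqrt{20 - \frac{1}{40}} = \sqrt{\frac{799}{40}} = \frac{\sqrt{7990}}{20}$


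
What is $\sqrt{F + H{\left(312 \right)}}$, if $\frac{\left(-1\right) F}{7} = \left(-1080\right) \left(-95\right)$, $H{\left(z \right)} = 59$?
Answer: $i \sqrt{718141} \approx 847.43 i$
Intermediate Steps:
$F = -718200$ ($F = - 7 \left(\left(-1080\right) \left(-95\right)\right) = \left(-7\right) 102600 = -718200$)
$\sqrt{F + H{\left(312 \right)}} = \sqrt{-718200 + 59} = \sqrt{-718141} = i \sqrt{718141}$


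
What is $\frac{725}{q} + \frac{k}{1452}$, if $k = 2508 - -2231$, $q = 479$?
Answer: $\frac{3322681}{695508} \approx 4.7773$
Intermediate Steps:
$k = 4739$ ($k = 2508 + 2231 = 4739$)
$\frac{725}{q} + \frac{k}{1452} = \frac{725}{479} + \frac{4739}{1452} = \frac{3322681}{695508}$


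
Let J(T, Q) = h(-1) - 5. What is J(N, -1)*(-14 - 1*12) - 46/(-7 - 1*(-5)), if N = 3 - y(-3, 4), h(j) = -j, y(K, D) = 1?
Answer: 127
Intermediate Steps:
N = 2 (N = 3 - 1*1 = 3 - 1 = 2)
J(T, Q) = -4 (J(T, Q) = -1*(-1) - 5 = 1 - 5 = -4)
J(N, -1)*(-14 - 1*12) - 46/(-7 - 1*(-5)) = -4*(-14 - 1*12) - 46/(-7 - 1*(-5)) = -4*(-14 - 12) - 46/(-7 + 5) = -4*(-26) - 46/(-2) = 104 - 46*(-½) = 104 + 23 = 127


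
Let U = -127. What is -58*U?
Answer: 7366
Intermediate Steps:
-58*U = -58*(-127) = 7366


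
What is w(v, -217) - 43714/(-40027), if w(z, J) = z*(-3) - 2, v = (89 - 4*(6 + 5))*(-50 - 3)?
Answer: 286356845/40027 ≈ 7154.1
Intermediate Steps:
v = -2385 (v = (89 - 4*11)*(-53) = (89 - 44)*(-53) = 45*(-53) = -2385)
w(z, J) = -2 - 3*z (w(z, J) = -3*z - 2 = -2 - 3*z)
w(v, -217) - 43714/(-40027) = (-2 - 3*(-2385)) - 43714/(-40027) = (-2 + 7155) - 43714*(-1/40027) = 7153 + 43714/40027 = 286356845/40027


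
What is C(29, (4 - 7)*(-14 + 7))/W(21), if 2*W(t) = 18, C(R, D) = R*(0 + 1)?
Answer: 29/9 ≈ 3.2222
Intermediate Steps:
C(R, D) = R (C(R, D) = R*1 = R)
W(t) = 9 (W(t) = (1/2)*18 = 9)
C(29, (4 - 7)*(-14 + 7))/W(21) = 29/9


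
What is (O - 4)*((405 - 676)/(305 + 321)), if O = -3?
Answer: 1897/626 ≈ 3.0303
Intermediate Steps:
(O - 4)*((405 - 676)/(305 + 321)) = (-3 - 4)*((405 - 676)/(305 + 321)) = -(-1897)/626 = -7*(-271/626) = 1897/626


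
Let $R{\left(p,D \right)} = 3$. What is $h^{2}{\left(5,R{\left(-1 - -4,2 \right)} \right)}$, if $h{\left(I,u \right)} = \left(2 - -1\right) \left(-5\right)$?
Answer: $225$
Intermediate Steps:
$h{\left(I,u \right)} = -15$ ($h{\left(I,u \right)} = \left(2 + 1\right) \left(-5\right) = 3 \left(-5\right) = -15$)
$h^{2}{\left(5,R{\left(-1 - -4,2 \right)} \right)} = \left(-15\right)^{2} = 225$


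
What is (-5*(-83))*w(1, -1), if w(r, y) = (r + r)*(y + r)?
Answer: 0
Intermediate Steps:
w(r, y) = 2*r*(r + y) (w(r, y) = (2*r)*(r + y) = 2*r*(r + y))
(-5*(-83))*w(1, -1) = (-5*(-83))*(2*1*(1 - 1)) = 415*(2*1*0) = 415*0 = 0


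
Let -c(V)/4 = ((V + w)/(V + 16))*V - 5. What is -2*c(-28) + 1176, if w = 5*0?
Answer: 1840/3 ≈ 613.33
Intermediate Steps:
w = 0
c(V) = 20 - 4*V²/(16 + V) (c(V) = -4*(((V + 0)/(V + 16))*V - 5) = -4*((V/(16 + V))*V - 5) = -4*(V²/(16 + V) - 5) = -4*(-5 + V²/(16 + V)) = 20 - 4*V²/(16 + V))
-2*c(-28) + 1176 = -8*(80 - 1*(-28)² + 5*(-28))/(16 - 28) + 1176 = -8*(80 - 1*784 - 140)/(-12) + 1176 = -8*(-1)*(80 - 784 - 140)/12 + 1176 = -8*(-1)*(-844)/12 + 1176 = -2*844/3 + 1176 = -1688/3 + 1176 = 1840/3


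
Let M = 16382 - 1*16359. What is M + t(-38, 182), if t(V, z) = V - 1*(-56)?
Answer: 41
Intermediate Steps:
t(V, z) = 56 + V (t(V, z) = V + 56 = 56 + V)
M = 23 (M = 16382 - 16359 = 23)
M + t(-38, 182) = 23 + (56 - 38) = 23 + 18 = 41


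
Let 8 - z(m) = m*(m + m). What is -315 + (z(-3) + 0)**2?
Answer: -215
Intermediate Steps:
z(m) = 8 - 2*m**2 (z(m) = 8 - m*(m + m) = 8 - m*2*m = 8 - 2*m**2)
-315 + (z(-3) + 0)**2 = -315 + ((8 - 2*(-3)**2) + 0)**2 = -315 + ((8 - 2*9) + 0)**2 = -315 + ((8 - 18) + 0)**2 = -315 + (-10 + 0)**2 = -315 + (-10)**2 = -315 + 100 = -215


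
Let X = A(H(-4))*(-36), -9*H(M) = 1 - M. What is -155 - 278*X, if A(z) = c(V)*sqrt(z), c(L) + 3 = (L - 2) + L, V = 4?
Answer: -155 + 10008*I*sqrt(5) ≈ -155.0 + 22379.0*I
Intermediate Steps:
c(L) = -5 + 2*L (c(L) = -3 + ((L - 2) + L) = -3 + ((-2 + L) + L) = -3 + (-2 + 2*L) = -5 + 2*L)
H(M) = -1/9 + M/9 (H(M) = -(1 - M)/9 = -1/9 + M/9)
A(z) = 3*sqrt(z) (A(z) = (-5 + 2*4)*sqrt(z) = (-5 + 8)*sqrt(z) = 3*sqrt(z))
X = -36*I*sqrt(5) (X = (3*sqrt(-1/9 + (1/9)*(-4)))*(-36) = (3*sqrt(-1/9 - 4/9))*(-36) = (3*sqrt(-5/9))*(-36) = (3*(I*sqrt(5)/3))*(-36) = (I*sqrt(5))*(-36) = -36*I*sqrt(5) ≈ -80.498*I)
-155 - 278*X = -155 - (-10008)*I*sqrt(5) = -155 + 10008*I*sqrt(5)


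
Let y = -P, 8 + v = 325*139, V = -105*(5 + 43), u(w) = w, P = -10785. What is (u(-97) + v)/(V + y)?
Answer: 9014/1149 ≈ 7.8451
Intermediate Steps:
V = -5040 (V = -105*48 = -5040)
v = 45167 (v = -8 + 325*139 = -8 + 45175 = 45167)
y = 10785 (y = -1*(-10785) = 10785)
(u(-97) + v)/(V + y) = (-97 + 45167)/(-5040 + 10785) = 45070/5745 = 45070*(1/5745) = 9014/1149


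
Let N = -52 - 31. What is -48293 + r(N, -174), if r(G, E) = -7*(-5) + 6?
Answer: -48252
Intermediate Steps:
N = -83
r(G, E) = 41 (r(G, E) = 35 + 6 = 41)
-48293 + r(N, -174) = -48293 + 41 = -48252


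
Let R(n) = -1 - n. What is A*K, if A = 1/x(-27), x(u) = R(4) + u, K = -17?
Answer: 17/32 ≈ 0.53125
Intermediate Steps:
x(u) = -5 + u (x(u) = (-1 - 1*4) + u = (-1 - 4) + u = -5 + u)
A = -1/32 (A = 1/(-5 - 27) = 1/(-32) = -1/32 ≈ -0.031250)
A*K = -1/32*(-17) = 17/32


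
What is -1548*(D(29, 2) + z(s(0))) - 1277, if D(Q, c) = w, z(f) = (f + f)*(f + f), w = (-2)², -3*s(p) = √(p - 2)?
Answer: -6093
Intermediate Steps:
s(p) = -√(-2 + p)/3 (s(p) = -√(p - 2)/3 = -√(-2 + p)/3)
w = 4
z(f) = 4*f² (z(f) = (2*f)*(2*f) = 4*f²)
D(Q, c) = 4
-1548*(D(29, 2) + z(s(0))) - 1277 = -1548*(4 + 4*(-√(-2 + 0)/3)²) - 1277 = -1548*(4 + 4*(-I*√2/3)²) - 1277 = -1548*(4 + 4*(-2/9)) - 1277 = -1548*(4 - 8/9) - 1277 = -1548*28/9 - 1277 = -4816 - 1277 = -6093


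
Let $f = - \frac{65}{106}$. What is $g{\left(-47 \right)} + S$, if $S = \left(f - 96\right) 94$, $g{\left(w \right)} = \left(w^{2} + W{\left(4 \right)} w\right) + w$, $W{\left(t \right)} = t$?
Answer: $- \frac{376705}{53} \approx -7107.6$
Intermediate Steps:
$g{\left(w \right)} = w^{2} + 5 w$ ($g{\left(w \right)} = \left(w^{2} + 4 w\right) + w = w^{2} + 5 w$)
$f = - \frac{65}{106}$ ($f = \left(-65\right) \frac{1}{106} = - \frac{65}{106} \approx -0.61321$)
$S = - \frac{481327}{53}$ ($S = \left(- \frac{65}{106} - 96\right) 94 = \left(- \frac{10241}{106}\right) 94 = - \frac{481327}{53} \approx -9081.6$)
$g{\left(-47 \right)} + S = - 47 \left(5 - 47\right) - \frac{481327}{53} = \left(-47\right) \left(-42\right) - \frac{481327}{53} = 1974 - \frac{481327}{53} = - \frac{376705}{53}$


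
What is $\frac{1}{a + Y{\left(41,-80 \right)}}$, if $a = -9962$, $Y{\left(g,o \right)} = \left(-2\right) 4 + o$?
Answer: $- \frac{1}{10050} \approx -9.9503 \cdot 10^{-5}$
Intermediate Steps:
$Y{\left(g,o \right)} = -8 + o$
$\frac{1}{a + Y{\left(41,-80 \right)}} = \frac{1}{-9962 - 88} = \frac{1}{-10050} = - \frac{1}{10050}$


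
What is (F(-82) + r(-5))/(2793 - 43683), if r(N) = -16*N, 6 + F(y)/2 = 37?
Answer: -71/20445 ≈ -0.0034727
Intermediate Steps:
F(y) = 62 (F(y) = -12 + 2*37 = -12 + 74 = 62)
(F(-82) + r(-5))/(2793 - 43683) = (62 - 16*(-5))/(2793 - 43683) = (62 + 80)/(-40890) = 142*(-1/40890) = -71/20445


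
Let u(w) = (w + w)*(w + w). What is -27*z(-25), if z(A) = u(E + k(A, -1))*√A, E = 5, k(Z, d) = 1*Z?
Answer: -216000*I ≈ -2.16e+5*I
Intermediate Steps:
k(Z, d) = Z
u(w) = 4*w² (u(w) = (2*w)*(2*w) = 4*w²)
z(A) = 4*√A*(5 + A)² (z(A) = (4*(5 + A)²)*√A = 4*√A*(5 + A)²)
-27*z(-25) = -108*√(-25)*(5 - 25)² = -108*5*I*(-20)² = -108*5*I*400 = -216000*I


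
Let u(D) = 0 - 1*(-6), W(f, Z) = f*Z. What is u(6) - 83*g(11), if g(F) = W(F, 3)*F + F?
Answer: -31036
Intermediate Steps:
W(f, Z) = Z*f
g(F) = F + 3*F**2 (g(F) = (3*F)*F + F = 3*F**2 + F = F + 3*F**2)
u(D) = 6 (u(D) = 0 + 6 = 6)
u(6) - 83*g(11) = 6 - 913*(1 + 3*11) = 6 - 913*(1 + 33) = 6 - 913*34 = 6 - 83*374 = 6 - 31042 = -31036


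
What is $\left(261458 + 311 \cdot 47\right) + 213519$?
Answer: $489594$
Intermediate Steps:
$\left(261458 + 311 \cdot 47\right) + 213519 = \left(261458 + 14617\right) + 213519 = 276075 + 213519 = 489594$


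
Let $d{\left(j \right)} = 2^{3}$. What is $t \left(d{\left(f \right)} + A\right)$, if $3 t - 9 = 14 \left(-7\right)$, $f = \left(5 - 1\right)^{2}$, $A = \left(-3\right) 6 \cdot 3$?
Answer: $\frac{4094}{3} \approx 1364.7$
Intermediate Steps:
$A = -54$ ($A = \left(-18\right) 3 = -54$)
$f = 16$ ($f = 4^{2} = 16$)
$d{\left(j \right)} = 8$
$t = - \frac{89}{3}$ ($t = 3 + \frac{14 \left(-7\right)}{3} = 3 + \frac{1}{3} \left(-98\right) = 3 - \frac{98}{3} = - \frac{89}{3} \approx -29.667$)
$t \left(d{\left(f \right)} + A\right) = - \frac{89 \left(8 - 54\right)}{3} = \left(- \frac{89}{3}\right) \left(-46\right) = \frac{4094}{3}$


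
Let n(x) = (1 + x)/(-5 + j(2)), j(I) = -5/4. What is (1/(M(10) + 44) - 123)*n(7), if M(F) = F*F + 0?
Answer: 35422/225 ≈ 157.43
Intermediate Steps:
M(F) = F² (M(F) = F² + 0 = F²)
j(I) = -5/4 (j(I) = -5*¼ = -5/4)
n(x) = -4/25 - 4*x/25 (n(x) = (1 + x)/(-5 - 5/4) = (1 + x)/(-25/4) = (1 + x)*(-4/25) = -4/25 - 4*x/25)
(1/(M(10) + 44) - 123)*n(7) = (1/(10² + 44) - 123)*(-4/25 - 4/25*7) = (1/(100 + 44) - 123)*(-4/25 - 28/25) = (1/144 - 123)*(-32/25) = -17711/144*(-32/25) = 35422/225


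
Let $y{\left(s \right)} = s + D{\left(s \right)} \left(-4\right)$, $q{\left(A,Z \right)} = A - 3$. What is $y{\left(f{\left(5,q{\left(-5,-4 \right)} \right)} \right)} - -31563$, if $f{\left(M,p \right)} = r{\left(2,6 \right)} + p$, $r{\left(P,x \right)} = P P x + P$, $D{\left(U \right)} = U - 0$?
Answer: $31509$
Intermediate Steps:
$D{\left(U \right)} = U$ ($D{\left(U \right)} = U + 0 = U$)
$q{\left(A,Z \right)} = -3 + A$
$r{\left(P,x \right)} = P + x P^{2}$ ($r{\left(P,x \right)} = P^{2} x + P = x P^{2} + P = P + x P^{2}$)
$f{\left(M,p \right)} = 26 + p$ ($f{\left(M,p \right)} = 2 \left(1 + 2 \cdot 6\right) + p = 2 \left(1 + 12\right) + p = 2 \cdot 13 + p = 26 + p$)
$y{\left(s \right)} = - 3 s$ ($y{\left(s \right)} = s + s \left(-4\right) = s - 4 s = - 3 s$)
$y{\left(f{\left(5,q{\left(-5,-4 \right)} \right)} \right)} - -31563 = - 3 \left(26 - 8\right) - -31563 = - 3 \left(26 - 8\right) + 31563 = \left(-3\right) 18 + 31563 = -54 + 31563 = 31509$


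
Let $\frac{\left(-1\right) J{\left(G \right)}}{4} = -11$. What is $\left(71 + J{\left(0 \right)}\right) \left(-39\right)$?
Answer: $-4485$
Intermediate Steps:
$J{\left(G \right)} = 44$ ($J{\left(G \right)} = \left(-4\right) \left(-11\right) = 44$)
$\left(71 + J{\left(0 \right)}\right) \left(-39\right) = \left(71 + 44\right) \left(-39\right) = 115 \left(-39\right) = -4485$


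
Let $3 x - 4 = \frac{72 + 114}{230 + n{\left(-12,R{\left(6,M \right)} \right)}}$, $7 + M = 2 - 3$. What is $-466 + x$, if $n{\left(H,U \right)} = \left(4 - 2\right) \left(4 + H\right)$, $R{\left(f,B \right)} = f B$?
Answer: $- \frac{149065}{321} \approx -464.38$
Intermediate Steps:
$M = -8$ ($M = -7 + \left(2 - 3\right) = -7 - 1 = -8$)
$R{\left(f,B \right)} = B f$
$n{\left(H,U \right)} = 8 + 2 H$ ($n{\left(H,U \right)} = 2 \left(4 + H\right) = 8 + 2 H$)
$x = \frac{521}{321}$ ($x = \frac{4}{3} + \frac{\left(72 + 114\right) \frac{1}{230 + \left(8 + 2 \left(-12\right)\right)}}{3} = \frac{4}{3} + \frac{186 \frac{1}{230 + \left(8 - 24\right)}}{3} = \frac{4}{3} + \frac{186 \frac{1}{230 - 16}}{3} = \frac{4}{3} + \frac{186 \cdot \frac{1}{214}}{3} = \frac{4}{3} + \frac{1}{3} \cdot \frac{93}{107} = \frac{4}{3} + \frac{31}{107} = \frac{521}{321} \approx 1.6231$)
$-466 + x = -466 + \frac{521}{321} = - \frac{149065}{321}$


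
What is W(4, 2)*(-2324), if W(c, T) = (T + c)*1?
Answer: -13944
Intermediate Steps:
W(c, T) = T + c
W(4, 2)*(-2324) = (2 + 4)*(-2324) = 6*(-2324) = -13944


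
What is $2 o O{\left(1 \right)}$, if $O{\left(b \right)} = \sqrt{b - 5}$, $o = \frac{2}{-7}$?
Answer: $- \frac{8 i}{7} \approx - 1.1429 i$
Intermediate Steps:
$o = - \frac{2}{7}$ ($o = 2 \left(- \frac{1}{7}\right) = - \frac{2}{7} \approx -0.28571$)
$O{\left(b \right)} = \sqrt{-5 + b}$
$2 o O{\left(1 \right)} = 2 \left(- \frac{2}{7}\right) \sqrt{-5 + 1} = - \frac{4 \sqrt{-4}}{7} = - \frac{4 \cdot 2 i}{7} = - \frac{8 i}{7}$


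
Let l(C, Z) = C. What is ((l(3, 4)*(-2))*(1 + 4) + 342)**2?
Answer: 97344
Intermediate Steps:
((l(3, 4)*(-2))*(1 + 4) + 342)**2 = ((3*(-2))*(1 + 4) + 342)**2 = (-6*5 + 342)**2 = (-30 + 342)**2 = 312**2 = 97344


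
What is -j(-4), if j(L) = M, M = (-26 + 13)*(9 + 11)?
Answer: 260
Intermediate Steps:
M = -260 (M = -13*20 = -260)
j(L) = -260
-j(-4) = -1*(-260) = 260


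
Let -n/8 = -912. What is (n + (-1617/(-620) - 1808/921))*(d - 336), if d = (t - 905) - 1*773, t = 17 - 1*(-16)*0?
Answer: -8320560843349/571020 ≈ -1.4571e+7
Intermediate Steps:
n = 7296 (n = -8*(-912) = 7296)
t = 17 (t = 17 + 16*0 = 17 + 0 = 17)
d = -1661 (d = (17 - 905) - 1*773 = -888 - 773 = -1661)
(n + (-1617/(-620) - 1808/921))*(d - 336) = (7296 + (-1617/(-620) - 1808/921))*(-1661 - 336) = (7296 + (-1617*(-1/620) - 1808*1/921))*(-1997) = (7296 + (1617/620 - 1808/921))*(-1997) = (7296 + 368297/571020)*(-1997) = (4166530217/571020)*(-1997) = -8320560843349/571020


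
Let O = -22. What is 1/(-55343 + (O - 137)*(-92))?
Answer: -1/40715 ≈ -2.4561e-5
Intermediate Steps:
1/(-55343 + (O - 137)*(-92)) = 1/(-55343 + (-22 - 137)*(-92)) = 1/(-55343 - 159*(-92)) = 1/(-55343 + 14628) = 1/(-40715) = -1/40715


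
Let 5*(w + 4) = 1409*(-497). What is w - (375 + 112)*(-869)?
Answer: 1415722/5 ≈ 2.8314e+5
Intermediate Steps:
w = -700293/5 (w = -4 + (1409*(-497))/5 = -4 + (⅕)*(-700273) = -4 - 700273/5 = -700293/5 ≈ -1.4006e+5)
w - (375 + 112)*(-869) = -700293/5 - (375 + 112)*(-869) = -700293/5 - 487*(-869) = -700293/5 - 1*(-423203) = -700293/5 + 423203 = 1415722/5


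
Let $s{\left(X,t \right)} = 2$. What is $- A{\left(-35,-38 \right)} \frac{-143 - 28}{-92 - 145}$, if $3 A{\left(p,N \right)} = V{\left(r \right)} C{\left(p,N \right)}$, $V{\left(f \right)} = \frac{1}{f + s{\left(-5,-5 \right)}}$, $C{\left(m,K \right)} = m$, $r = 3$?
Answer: $\frac{133}{79} \approx 1.6835$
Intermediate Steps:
$V{\left(f \right)} = \frac{1}{2 + f}$ ($V{\left(f \right)} = \frac{1}{f + 2} = \frac{1}{2 + f}$)
$A{\left(p,N \right)} = \frac{p}{15}$ ($A{\left(p,N \right)} = \frac{\frac{1}{2 + 3} p}{3} = \frac{\frac{1}{5} p}{3} = \frac{p}{15}$)
$- A{\left(-35,-38 \right)} \frac{-143 - 28}{-92 - 145} = - \frac{1}{15} \left(-35\right) \frac{-143 - 28}{-92 - 145} = - \frac{\left(-7\right) \left(- \frac{171}{-237}\right)}{3} = - \frac{\left(-7\right) \left(\left(-171\right) \left(- \frac{1}{237}\right)\right)}{3} = - \frac{\left(-7\right) 57}{3 \cdot 79} = \left(-1\right) \left(- \frac{133}{79}\right) = \frac{133}{79}$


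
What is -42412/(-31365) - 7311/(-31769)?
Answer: 1576696343/996434685 ≈ 1.5823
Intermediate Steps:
-42412/(-31365) - 7311/(-31769) = -42412*(-1/31365) - 7311*(-1/31769) = 42412/31365 + 7311/31769 = 1576696343/996434685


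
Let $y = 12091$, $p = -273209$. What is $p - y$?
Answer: $-285300$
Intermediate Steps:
$p - y = -273209 - 12091 = -285300$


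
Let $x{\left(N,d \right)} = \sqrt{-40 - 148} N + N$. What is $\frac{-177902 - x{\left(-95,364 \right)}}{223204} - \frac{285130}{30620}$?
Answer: $- \frac{3454330343}{341725324} + \frac{95 i \sqrt{47}}{111602} \approx -10.109 + 0.0058358 i$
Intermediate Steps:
$x{\left(N,d \right)} = N + 2 i N \sqrt{47}$ ($x{\left(N,d \right)} = \sqrt{-188} N + N = 2 i \sqrt{47} N + N = 2 i N \sqrt{47} + N = N + 2 i N \sqrt{47}$)
$\frac{-177902 - x{\left(-95,364 \right)}}{223204} - \frac{285130}{30620} = \frac{-177902 - - 95 \left(1 + 2 i \sqrt{47}\right)}{223204} - \frac{285130}{30620} = \left(-177902 - \left(-95 - 190 i \sqrt{47}\right)\right) \frac{1}{223204} - \frac{28513}{3062} = \left(-177902 + \left(95 + 190 i \sqrt{47}\right)\right) \frac{1}{223204} - \frac{28513}{3062} = \left(-177807 + 190 i \sqrt{47}\right) \frac{1}{223204} - \frac{28513}{3062} = \left(- \frac{177807}{223204} + \frac{95 i \sqrt{47}}{111602}\right) - \frac{28513}{3062} = - \frac{3454330343}{341725324} + \frac{95 i \sqrt{47}}{111602}$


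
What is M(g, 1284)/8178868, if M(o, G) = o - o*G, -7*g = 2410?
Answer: 1546015/28626038 ≈ 0.054007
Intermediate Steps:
g = -2410/7 (g = -⅐*2410 = -2410/7 ≈ -344.29)
M(o, G) = o - G*o
M(g, 1284)/8178868 = -2410*(1 - 1*1284)/7/8178868 = -2410*(1 - 1284)/7*(1/8178868) = -2410/7*(-1283)*(1/8178868) = (3092030/7)*(1/8178868) = 1546015/28626038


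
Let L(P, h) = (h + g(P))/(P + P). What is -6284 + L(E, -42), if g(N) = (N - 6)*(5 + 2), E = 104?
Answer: -326607/52 ≈ -6280.9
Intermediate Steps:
g(N) = -42 + 7*N (g(N) = (-6 + N)*7 = -42 + 7*N)
L(P, h) = (-42 + h + 7*P)/(2*P) (L(P, h) = (h + (-42 + 7*P))/(P + P) = (-42 + h + 7*P)/((2*P)) = (-42 + h + 7*P)*(1/(2*P)) = (-42 + h + 7*P)/(2*P))
-6284 + L(E, -42) = -6284 + (½)*(-42 - 42 + 7*104)/104 = -6284 + (½)*(1/104)*(-42 - 42 + 728) = -6284 + (½)*(1/104)*644 = -6284 + 161/52 = -326607/52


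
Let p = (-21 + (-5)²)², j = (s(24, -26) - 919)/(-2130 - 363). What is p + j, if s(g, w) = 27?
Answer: 40780/2493 ≈ 16.358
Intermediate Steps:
j = 892/2493 (j = (27 - 919)/(-2130 - 363) = -892/(-2493) = -892*(-1/2493) = 892/2493 ≈ 0.35780)
p = 16 (p = (-21 + 25)² = 4² = 16)
p + j = 16 + 892/2493 = 40780/2493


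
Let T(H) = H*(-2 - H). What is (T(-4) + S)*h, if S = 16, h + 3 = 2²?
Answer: 8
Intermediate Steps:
h = 1 (h = -3 + 2² = -3 + 4 = 1)
(T(-4) + S)*h = (-1*(-4)*(2 - 4) + 16)*1 = (-1*(-4)*(-2) + 16)*1 = (-8 + 16)*1 = 8*1 = 8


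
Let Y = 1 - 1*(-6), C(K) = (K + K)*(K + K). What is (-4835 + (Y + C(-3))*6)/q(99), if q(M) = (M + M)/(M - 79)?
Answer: -45770/99 ≈ -462.32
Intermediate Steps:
C(K) = 4*K² (C(K) = (2*K)*(2*K) = 4*K²)
Y = 7 (Y = 1 + 6 = 7)
q(M) = 2*M/(-79 + M) (q(M) = (2*M)/(-79 + M) = 2*M/(-79 + M))
(-4835 + (Y + C(-3))*6)/q(99) = (-4835 + (7 + 4*(-3)²)*6)/((2*99/(-79 + 99))) = (-4835 + (7 + 4*9)*6)/((2*99/20)) = (-4835 + (7 + 36)*6)/((2*99*(1/20))) = (-4835 + 43*6)/(99/10) = (-4835 + 258)*(10/99) = -4577*10/99 = -45770/99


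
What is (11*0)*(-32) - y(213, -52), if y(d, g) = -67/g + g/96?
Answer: -233/312 ≈ -0.74679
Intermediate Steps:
y(d, g) = -67/g + g/96 (y(d, g) = -67/g + g*(1/96) = -67/g + g/96)
(11*0)*(-32) - y(213, -52) = (11*0)*(-32) - (-67/(-52) + (1/96)*(-52)) = 0*(-32) - (-67*(-1/52) - 13/24) = 0 - (67/52 - 13/24) = 0 - 1*233/312 = 0 - 233/312 = -233/312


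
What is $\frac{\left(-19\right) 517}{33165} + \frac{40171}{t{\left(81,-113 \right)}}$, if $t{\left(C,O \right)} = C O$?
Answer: $- \frac{14365466}{3066255} \approx -4.685$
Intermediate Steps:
$\frac{\left(-19\right) 517}{33165} + \frac{40171}{t{\left(81,-113 \right)}} = \frac{\left(-19\right) 517}{33165} + \frac{40171}{81 \left(-113\right)} = \left(-9823\right) \frac{1}{33165} + \frac{40171}{-9153} = - \frac{893}{3015} + 40171 \left(- \frac{1}{9153}\right) = - \frac{893}{3015} - \frac{40171}{9153} = - \frac{14365466}{3066255}$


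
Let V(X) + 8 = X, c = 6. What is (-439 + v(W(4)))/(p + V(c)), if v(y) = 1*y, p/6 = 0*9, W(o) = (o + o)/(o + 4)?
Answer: 219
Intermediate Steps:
W(o) = 2*o/(4 + o) (W(o) = (2*o)/(4 + o) = 2*o/(4 + o))
V(X) = -8 + X
p = 0 (p = 6*(0*9) = 6*0 = 0)
v(y) = y
(-439 + v(W(4)))/(p + V(c)) = (-439 + 2*4/(4 + 4))/(0 + (-8 + 6)) = (-439 + 2*4/8)/(0 - 2) = (-439 + 2*4*(⅛))/(-2) = (-439 + 1)*(-½) = -438*(-½) = 219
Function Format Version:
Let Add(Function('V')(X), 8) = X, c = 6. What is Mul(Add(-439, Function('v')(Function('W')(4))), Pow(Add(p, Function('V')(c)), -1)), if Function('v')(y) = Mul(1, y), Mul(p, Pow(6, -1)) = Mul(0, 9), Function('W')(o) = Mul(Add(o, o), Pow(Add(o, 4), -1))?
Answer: 219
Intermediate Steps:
Function('W')(o) = Mul(2, o, Pow(Add(4, o), -1)) (Function('W')(o) = Mul(Mul(2, o), Pow(Add(4, o), -1)) = Mul(2, o, Pow(Add(4, o), -1)))
Function('V')(X) = Add(-8, X)
p = 0 (p = Mul(6, Mul(0, 9)) = Mul(6, 0) = 0)
Function('v')(y) = y
Mul(Add(-439, Function('v')(Function('W')(4))), Pow(Add(p, Function('V')(c)), -1)) = Mul(Add(-439, Mul(2, 4, Pow(Add(4, 4), -1))), Pow(Add(0, Add(-8, 6)), -1)) = Mul(Add(-439, Mul(2, 4, Pow(8, -1))), Pow(Add(0, -2), -1)) = Mul(Add(-439, Mul(2, 4, Rational(1, 8))), Pow(-2, -1)) = Mul(Add(-439, 1), Rational(-1, 2)) = Mul(-438, Rational(-1, 2)) = 219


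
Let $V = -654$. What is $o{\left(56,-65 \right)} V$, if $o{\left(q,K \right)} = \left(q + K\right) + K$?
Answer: $48396$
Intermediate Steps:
$o{\left(q,K \right)} = q + 2 K$ ($o{\left(q,K \right)} = \left(K + q\right) + K = q + 2 K$)
$o{\left(56,-65 \right)} V = \left(56 + 2 \left(-65\right)\right) \left(-654\right) = \left(56 - 130\right) \left(-654\right) = \left(-74\right) \left(-654\right) = 48396$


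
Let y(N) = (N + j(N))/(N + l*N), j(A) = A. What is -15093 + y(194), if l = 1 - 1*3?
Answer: -15095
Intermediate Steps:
l = -2 (l = 1 - 3 = -2)
y(N) = -2 (y(N) = (N + N)/(N - 2*N) = (2*N)/((-N)) = (2*N)*(-1/N) = -2)
-15093 + y(194) = -15093 - 2 = -15095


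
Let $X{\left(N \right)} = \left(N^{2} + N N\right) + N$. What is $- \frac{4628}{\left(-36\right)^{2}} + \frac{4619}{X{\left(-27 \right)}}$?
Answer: $- \frac{5893}{17172} \approx -0.34317$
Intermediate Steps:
$X{\left(N \right)} = N + 2 N^{2}$ ($X{\left(N \right)} = \left(N^{2} + N^{2}\right) + N = 2 N^{2} + N = N + 2 N^{2}$)
$- \frac{4628}{\left(-36\right)^{2}} + \frac{4619}{X{\left(-27 \right)}} = - \frac{4628}{\left(-36\right)^{2}} + \frac{4619}{\left(-27\right) \left(1 + 2 \left(-27\right)\right)} = - \frac{4628}{1296} + \frac{4619}{\left(-27\right) \left(1 - 54\right)} = \left(-4628\right) \frac{1}{1296} + \frac{4619}{\left(-27\right) \left(-53\right)} = - \frac{1157}{324} + \frac{4619}{1431} = - \frac{5893}{17172}$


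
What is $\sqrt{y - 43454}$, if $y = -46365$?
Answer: $i \sqrt{89819} \approx 299.7 i$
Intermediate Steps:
$\sqrt{y - 43454} = \sqrt{-46365 - 43454} = \sqrt{-89819} = i \sqrt{89819}$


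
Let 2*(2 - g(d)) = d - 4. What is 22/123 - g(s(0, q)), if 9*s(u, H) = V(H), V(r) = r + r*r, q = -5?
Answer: -1000/369 ≈ -2.7100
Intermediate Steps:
V(r) = r + r²
s(u, H) = H*(1 + H)/9 (s(u, H) = (H*(1 + H))/9 = H*(1 + H)/9)
g(d) = 4 - d/2 (g(d) = 2 - (d - 4)/2 = 2 - (-4 + d)/2 = 2 + (2 - d/2) = 4 - d/2)
22/123 - g(s(0, q)) = 22/123 - (4 - (-5)*(1 - 5)/18) = 22*(1/123) - (4 - (-5)*(-4)/18) = 22/123 - (4 - ½*20/9) = 22/123 - (4 - 10/9) = 22/123 - 1*26/9 = 22/123 - 26/9 = -1000/369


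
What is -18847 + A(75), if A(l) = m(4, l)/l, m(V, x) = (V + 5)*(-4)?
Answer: -471187/25 ≈ -18847.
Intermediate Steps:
m(V, x) = -20 - 4*V (m(V, x) = (5 + V)*(-4) = -20 - 4*V)
A(l) = -36/l (A(l) = (-20 - 4*4)/l = (-20 - 16)/l = -36/l)
-18847 + A(75) = -18847 - 36/75 = -18847 - 36*1/75 = -18847 - 12/25 = -471187/25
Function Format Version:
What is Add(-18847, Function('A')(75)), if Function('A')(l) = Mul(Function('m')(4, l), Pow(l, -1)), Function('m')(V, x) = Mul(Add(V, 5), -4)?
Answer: Rational(-471187, 25) ≈ -18847.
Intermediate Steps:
Function('m')(V, x) = Add(-20, Mul(-4, V)) (Function('m')(V, x) = Mul(Add(5, V), -4) = Add(-20, Mul(-4, V)))
Function('A')(l) = Mul(-36, Pow(l, -1)) (Function('A')(l) = Mul(Add(-20, Mul(-4, 4)), Pow(l, -1)) = Mul(Add(-20, -16), Pow(l, -1)) = Mul(-36, Pow(l, -1)))
Add(-18847, Function('A')(75)) = Add(-18847, Mul(-36, Pow(75, -1))) = Add(-18847, Mul(-36, Rational(1, 75))) = Add(-18847, Rational(-12, 25)) = Rational(-471187, 25)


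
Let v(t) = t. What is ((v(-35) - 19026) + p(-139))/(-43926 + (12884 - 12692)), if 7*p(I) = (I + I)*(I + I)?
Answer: 56143/306138 ≈ 0.18339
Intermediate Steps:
p(I) = 4*I**2/7 (p(I) = ((I + I)*(I + I))/7 = ((2*I)*(2*I))/7 = (4*I**2)/7 = 4*I**2/7)
((v(-35) - 19026) + p(-139))/(-43926 + (12884 - 12692)) = ((-35 - 19026) + (4/7)*(-139)**2)/(-43926 + (12884 - 12692)) = (-19061 + (4/7)*19321)/(-43926 + 192) = (-19061 + 77284/7)/(-43734) = -56143/7*(-1/43734) = 56143/306138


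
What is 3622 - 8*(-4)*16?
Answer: 4134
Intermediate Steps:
3622 - 8*(-4)*16 = 3622 - (-32)*16 = 3622 - 1*(-512) = 3622 + 512 = 4134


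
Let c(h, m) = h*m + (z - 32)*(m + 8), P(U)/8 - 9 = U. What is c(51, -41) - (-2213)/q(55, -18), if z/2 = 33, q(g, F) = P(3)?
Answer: -306235/96 ≈ -3189.9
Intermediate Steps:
P(U) = 72 + 8*U
q(g, F) = 96 (q(g, F) = 72 + 8*3 = 72 + 24 = 96)
z = 66 (z = 2*33 = 66)
c(h, m) = 272 + 34*m + h*m (c(h, m) = h*m + (66 - 32)*(m + 8) = h*m + 34*(8 + m) = h*m + (272 + 34*m) = 272 + 34*m + h*m)
c(51, -41) - (-2213)/q(55, -18) = (272 + 34*(-41) + 51*(-41)) - (-2213)/96 = (272 - 1394 - 2091) - (-2213)/96 = -3213 - 1*(-2213/96) = -3213 + 2213/96 = -306235/96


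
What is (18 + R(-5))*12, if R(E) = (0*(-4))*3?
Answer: 216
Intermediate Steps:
R(E) = 0 (R(E) = 0*3 = 0)
(18 + R(-5))*12 = (18 + 0)*12 = 18*12 = 216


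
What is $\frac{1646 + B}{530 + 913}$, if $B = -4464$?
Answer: $- \frac{2818}{1443} \approx -1.9529$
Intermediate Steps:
$\frac{1646 + B}{530 + 913} = \frac{1646 - 4464}{530 + 913} = - \frac{2818}{1443}$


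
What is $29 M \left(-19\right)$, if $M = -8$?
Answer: $4408$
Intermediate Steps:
$29 M \left(-19\right) = 29 \left(-8\right) \left(-19\right) = \left(-232\right) \left(-19\right) = 4408$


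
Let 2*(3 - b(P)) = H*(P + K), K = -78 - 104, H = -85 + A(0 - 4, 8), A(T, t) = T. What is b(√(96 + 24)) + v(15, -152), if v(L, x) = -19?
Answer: -8115 + 89*√30 ≈ -7627.5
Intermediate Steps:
H = -89 (H = -85 + (0 - 4) = -85 - 4 = -89)
K = -182
b(P) = -8096 + 89*P/2 (b(P) = 3 - (-89)*(P - 182)/2 = 3 - (-89)*(-182 + P)/2 = 3 - (16198 - 89*P)/2 = 3 + (-8099 + 89*P/2) = -8096 + 89*P/2)
b(√(96 + 24)) + v(15, -152) = (-8096 + 89*√(96 + 24)/2) - 19 = (-8096 + 89*√120/2) - 19 = (-8096 + 89*(2*√30)/2) - 19 = (-8096 + 89*√30) - 19 = -8115 + 89*√30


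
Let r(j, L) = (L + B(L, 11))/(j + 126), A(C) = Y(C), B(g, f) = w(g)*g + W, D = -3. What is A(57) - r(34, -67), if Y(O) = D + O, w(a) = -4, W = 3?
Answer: 2109/40 ≈ 52.725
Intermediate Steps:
Y(O) = -3 + O
B(g, f) = 3 - 4*g (B(g, f) = -4*g + 3 = 3 - 4*g)
A(C) = -3 + C
r(j, L) = (3 - 3*L)/(126 + j) (r(j, L) = (L + (3 - 4*L))/(j + 126) = (3 - 3*L)/(126 + j))
A(57) - r(34, -67) = (-3 + 57) - 3*(1 - 1*(-67))/(126 + 34) = 54 - 3*(1 + 67)/160 = 54 - 3*68/160 = 54 - 1*51/40 = 54 - 51/40 = 2109/40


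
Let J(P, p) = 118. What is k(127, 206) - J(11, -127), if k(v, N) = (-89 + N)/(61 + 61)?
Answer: -14279/122 ≈ -117.04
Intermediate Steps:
k(v, N) = -89/122 + N/122 (k(v, N) = (-89 + N)/122 = (-89 + N)*(1/122) = -89/122 + N/122)
k(127, 206) - J(11, -127) = (-89/122 + (1/122)*206) - 1*118 = (-89/122 + 103/61) - 118 = 117/122 - 118 = -14279/122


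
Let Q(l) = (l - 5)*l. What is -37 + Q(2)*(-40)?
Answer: 203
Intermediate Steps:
Q(l) = l*(-5 + l) (Q(l) = (-5 + l)*l = l*(-5 + l))
-37 + Q(2)*(-40) = -37 + (2*(-5 + 2))*(-40) = -37 + (2*(-3))*(-40) = -37 - 6*(-40) = -37 + 240 = 203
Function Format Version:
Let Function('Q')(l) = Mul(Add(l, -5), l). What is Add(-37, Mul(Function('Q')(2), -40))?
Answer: 203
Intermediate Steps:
Function('Q')(l) = Mul(l, Add(-5, l)) (Function('Q')(l) = Mul(Add(-5, l), l) = Mul(l, Add(-5, l)))
Add(-37, Mul(Function('Q')(2), -40)) = Add(-37, Mul(Mul(2, Add(-5, 2)), -40)) = Add(-37, Mul(Mul(2, -3), -40)) = Add(-37, Mul(-6, -40)) = Add(-37, 240) = 203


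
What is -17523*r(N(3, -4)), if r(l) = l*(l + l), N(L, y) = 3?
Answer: -315414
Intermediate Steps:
r(l) = 2*l**2 (r(l) = l*(2*l) = 2*l**2)
-17523*r(N(3, -4)) = -35046*3**2 = -35046*9 = -17523*18 = -315414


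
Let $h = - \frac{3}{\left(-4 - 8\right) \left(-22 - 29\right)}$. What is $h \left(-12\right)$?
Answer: $\frac{1}{17} \approx 0.058824$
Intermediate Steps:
$h = - \frac{1}{204}$ ($h = - \frac{3}{\left(-12\right) \left(-51\right)} = - \frac{3}{612} = \left(-3\right) \frac{1}{612} = - \frac{1}{204} \approx -0.004902$)
$h \left(-12\right) = \left(- \frac{1}{204}\right) \left(-12\right) = \frac{1}{17}$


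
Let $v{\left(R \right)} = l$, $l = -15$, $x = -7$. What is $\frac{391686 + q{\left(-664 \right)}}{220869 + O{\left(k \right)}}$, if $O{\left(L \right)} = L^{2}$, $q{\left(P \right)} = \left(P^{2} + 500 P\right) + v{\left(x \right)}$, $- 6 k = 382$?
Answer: $\frac{4505103}{2024302} \approx 2.2255$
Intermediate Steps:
$k = - \frac{191}{3}$ ($k = \left(- \frac{1}{6}\right) 382 = - \frac{191}{3} \approx -63.667$)
$v{\left(R \right)} = -15$
$q{\left(P \right)} = -15 + P^{2} + 500 P$ ($q{\left(P \right)} = \left(P^{2} + 500 P\right) - 15 = -15 + P^{2} + 500 P$)
$\frac{391686 + q{\left(-664 \right)}}{220869 + O{\left(k \right)}} = \frac{391686 + \left(-15 + \left(-664\right)^{2} + 500 \left(-664\right)\right)}{220869 + \left(- \frac{191}{3}\right)^{2}} = \frac{391686 - -108881}{220869 + \frac{36481}{9}} = \frac{391686 + 108881}{\frac{2024302}{9}} = 500567 \cdot \frac{9}{2024302} = \frac{4505103}{2024302}$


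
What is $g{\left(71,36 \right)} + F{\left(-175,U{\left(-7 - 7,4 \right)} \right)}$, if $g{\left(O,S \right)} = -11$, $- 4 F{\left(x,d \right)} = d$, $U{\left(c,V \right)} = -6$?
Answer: $- \frac{19}{2} \approx -9.5$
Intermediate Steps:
$F{\left(x,d \right)} = - \frac{d}{4}$
$g{\left(71,36 \right)} + F{\left(-175,U{\left(-7 - 7,4 \right)} \right)} = -11 - - \frac{3}{2} = -11 + \frac{3}{2} = - \frac{19}{2}$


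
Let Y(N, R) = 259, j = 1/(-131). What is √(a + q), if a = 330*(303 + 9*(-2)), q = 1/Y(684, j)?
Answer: √6308968309/259 ≈ 306.68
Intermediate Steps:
j = -1/131 ≈ -0.0076336
q = 1/259 ≈ 0.0038610
a = 94050 (a = 330*(303 - 18) = 330*285 = 94050)
√(a + q) = √(94050 + 1/259) = √(24358951/259) = √6308968309/259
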